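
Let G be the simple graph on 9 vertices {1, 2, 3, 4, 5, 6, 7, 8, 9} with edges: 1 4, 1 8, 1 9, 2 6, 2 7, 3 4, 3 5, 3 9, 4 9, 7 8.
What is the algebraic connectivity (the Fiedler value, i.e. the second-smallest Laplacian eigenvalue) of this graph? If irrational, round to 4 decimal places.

Reading degrees in the order [1, 2, 3, 4, 5, 6, 7, 8, 9] gives [3, 2, 3, 3, 1, 1, 2, 2, 3]; set D = diag(3, 2, 3, 3, 1, 1, 2, 2, 3) and form L = D - A. Computing the eigenvalues of L and sorting gives [0, 0.1673, 0.7337, 1.1659, 2.1727, 3.2320, 3.7440, 4, 4.7844]. The Fiedler value lambda_2 = 0.1673 is strictly positive, so the graph is connected.

0.1673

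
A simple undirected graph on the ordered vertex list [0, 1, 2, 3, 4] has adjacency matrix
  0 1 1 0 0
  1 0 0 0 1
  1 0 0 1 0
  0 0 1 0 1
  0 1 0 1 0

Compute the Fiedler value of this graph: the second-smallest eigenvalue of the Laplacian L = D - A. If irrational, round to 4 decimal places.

Each diagonal entry of L is the vertex degree and each off-diagonal entry is -1 where an edge is present, 0 otherwise; in the order [0, 1, 2, 3, 4] the diagonal is [2, 2, 2, 2, 2]. Computing the eigenvalues of L and sorting gives [0, 1.3820, 1.3820, 3.6180, 3.6180]. The Fiedler value lambda_2 = 1.3820 is strictly positive, so the graph is connected. By the matrix-tree theorem the graph has (1/5) * product of the nonzero eigenvalues = 5 spanning trees.

1.3820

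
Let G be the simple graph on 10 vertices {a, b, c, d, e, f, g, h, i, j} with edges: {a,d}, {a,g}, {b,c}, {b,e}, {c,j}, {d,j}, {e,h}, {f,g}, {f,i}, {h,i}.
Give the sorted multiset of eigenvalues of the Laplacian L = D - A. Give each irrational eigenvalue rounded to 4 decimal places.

[0, 0.3820, 0.3820, 1.3820, 1.3820, 2.6180, 2.6180, 3.6180, 3.6180, 4]

Each diagonal entry of L is the vertex degree and each off-diagonal entry is -1 where an edge is present, 0 otherwise; in the order [a, b, c, d, e, f, g, h, i, j] the diagonal is [2, 2, 2, 2, 2, 2, 2, 2, 2, 2]. Diagonalising L (or applying a numerical eigensolver to the 10x10 matrix) gives the spectrum above.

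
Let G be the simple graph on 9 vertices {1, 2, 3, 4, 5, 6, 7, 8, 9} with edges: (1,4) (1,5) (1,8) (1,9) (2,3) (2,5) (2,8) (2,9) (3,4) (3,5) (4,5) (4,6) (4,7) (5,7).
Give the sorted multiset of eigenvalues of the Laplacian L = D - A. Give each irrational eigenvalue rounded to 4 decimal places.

[0, 0.7994, 1.4101, 2, 2.3844, 3.6906, 4.9296, 6.2757, 6.5100]

Each diagonal entry of L is the vertex degree and each off-diagonal entry is -1 where an edge is present, 0 otherwise; in the order [1, 2, 3, 4, 5, 6, 7, 8, 9] the diagonal is [4, 4, 3, 5, 5, 1, 2, 2, 2]. Since every row of L sums to 0, the all-ones vector is in the kernel and 0 is an eigenvalue. The single zero eigenvalue shows the graph is connected. The eigenvalues sum to 28, which equals trace(L) = 2|E|.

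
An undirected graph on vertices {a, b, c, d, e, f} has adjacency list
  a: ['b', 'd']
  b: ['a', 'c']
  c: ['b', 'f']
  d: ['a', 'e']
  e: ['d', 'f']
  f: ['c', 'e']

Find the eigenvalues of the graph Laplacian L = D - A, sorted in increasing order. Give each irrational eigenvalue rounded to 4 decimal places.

[0, 1, 1, 3, 3, 4]

Each diagonal entry of L is the vertex degree and each off-diagonal entry is -1 where an edge is present, 0 otherwise; in the order [a, b, c, d, e, f] the diagonal is [2, 2, 2, 2, 2, 2]. Since every row of L sums to 0, the all-ones vector is in the kernel and 0 is an eigenvalue. The single zero eigenvalue shows the graph is connected. There is one zero in the spectrum, matching the 1 component. The largest eigenvalue, 4, is at most the vertex count 6.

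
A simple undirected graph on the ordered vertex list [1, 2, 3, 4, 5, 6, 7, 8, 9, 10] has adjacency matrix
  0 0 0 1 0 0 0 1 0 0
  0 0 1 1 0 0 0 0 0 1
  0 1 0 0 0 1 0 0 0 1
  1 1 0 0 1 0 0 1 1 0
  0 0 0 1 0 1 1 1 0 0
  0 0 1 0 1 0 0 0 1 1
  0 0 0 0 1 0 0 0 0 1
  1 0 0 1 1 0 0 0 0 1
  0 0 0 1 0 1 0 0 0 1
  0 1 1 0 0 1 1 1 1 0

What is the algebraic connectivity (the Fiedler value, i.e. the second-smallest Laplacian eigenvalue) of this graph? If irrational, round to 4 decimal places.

With the vertex order [1, 2, 3, 4, 5, 6, 7, 8, 9, 10], the degrees are [2, 3, 3, 5, 4, 4, 2, 4, 3, 6], giving D = diag(2, 3, 3, 5, 4, 4, 2, 4, 3, 6) and L = D - A. The sorted Laplacian eigenvalues are [0, 1.3197, 1.6723, 2.4627, 3.3141, 3.4291, 4.6069, 5.2069, 6.5024, 7.4859]; the algebraic connectivity is the second entry, 1.3197. By the matrix-tree theorem the graph has (1/10) * product of the nonzero eigenvalues = 7212 spanning trees. The eigenvalues sum to 36, which equals trace(L) = 2|E|.

1.3197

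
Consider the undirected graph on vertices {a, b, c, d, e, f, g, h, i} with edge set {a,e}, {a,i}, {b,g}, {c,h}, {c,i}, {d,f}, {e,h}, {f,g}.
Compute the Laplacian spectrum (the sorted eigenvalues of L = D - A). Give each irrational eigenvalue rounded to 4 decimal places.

[0, 0, 0.5858, 1.3820, 1.3820, 2, 3.4142, 3.6180, 3.6180]

With the vertex order [a, b, c, d, e, f, g, h, i], the degrees are [2, 1, 2, 1, 2, 2, 2, 2, 2], giving D = diag(2, 1, 2, 1, 2, 2, 2, 2, 2) and L = D - A. Since every row of L sums to 0, the all-ones vector is in the kernel and 0 is an eigenvalue. The 2 zero eigenvalues correspond to the 2 connected components. The largest eigenvalue, 3.6180, is at most the vertex count 9.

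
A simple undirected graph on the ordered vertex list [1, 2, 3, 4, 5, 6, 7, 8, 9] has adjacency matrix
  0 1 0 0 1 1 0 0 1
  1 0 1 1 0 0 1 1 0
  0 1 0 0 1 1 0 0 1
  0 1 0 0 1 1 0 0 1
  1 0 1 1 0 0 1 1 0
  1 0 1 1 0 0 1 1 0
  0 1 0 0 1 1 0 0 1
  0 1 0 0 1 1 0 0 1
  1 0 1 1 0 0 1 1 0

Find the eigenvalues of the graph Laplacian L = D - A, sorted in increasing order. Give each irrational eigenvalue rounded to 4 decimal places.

[0, 4, 4, 4, 4, 5, 5, 5, 9]

With the vertex order [1, 2, 3, 4, 5, 6, 7, 8, 9], the degrees are [4, 5, 4, 4, 5, 5, 4, 4, 5], giving D = diag(4, 5, 4, 4, 5, 5, 4, 4, 5) and L = D - A. L is symmetric positive semidefinite, so every eigenvalue is real and nonnegative. There is one zero in the spectrum, matching the 1 component. The eigenvalues sum to 40, which equals trace(L) = 2|E|.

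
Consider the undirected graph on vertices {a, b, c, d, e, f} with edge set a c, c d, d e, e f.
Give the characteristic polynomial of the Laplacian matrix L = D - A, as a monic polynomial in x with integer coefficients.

x^6 - 8x^5 + 21x^4 - 20x^3 + 5x^2

Reading degrees in the order [a, b, c, d, e, f] gives [1, 0, 2, 2, 2, 1]; set D = diag(1, 0, 2, 2, 2, 1) and form L = D - A. Computing det(xI - L) by cofactor expansion (or equivalently via sum-over-permutations) gives x^6 - 8x^5 + 21x^4 - 20x^3 + 5x^2. The constant term is 0 because L is singular (the all-ones vector lies in its kernel). The eigenvalues sum to 8, which equals trace(L) = 2|E|.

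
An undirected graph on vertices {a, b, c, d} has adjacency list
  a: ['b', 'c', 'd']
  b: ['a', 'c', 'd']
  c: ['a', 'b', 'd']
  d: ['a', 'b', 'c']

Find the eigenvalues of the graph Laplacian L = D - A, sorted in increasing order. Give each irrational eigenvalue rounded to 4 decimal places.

Each diagonal entry of L is the vertex degree and each off-diagonal entry is -1 where an edge is present, 0 otherwise; in the order [a, b, c, d] the diagonal is [3, 3, 3, 3]. Diagonalising L (or applying a numerical eigensolver to the 4x4 matrix) gives the spectrum above. The single zero eigenvalue shows the graph is connected.

[0, 4, 4, 4]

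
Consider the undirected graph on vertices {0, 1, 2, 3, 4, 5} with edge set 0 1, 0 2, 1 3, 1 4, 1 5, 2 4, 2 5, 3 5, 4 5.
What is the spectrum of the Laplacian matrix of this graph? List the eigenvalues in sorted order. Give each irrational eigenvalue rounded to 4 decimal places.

With the vertex order [0, 1, 2, 3, 4, 5], the degrees are [2, 4, 3, 2, 3, 4], giving D = diag(2, 4, 3, 2, 3, 4) and L = D - A. Diagonalising L (or applying a numerical eigensolver to the 6x6 matrix) gives the spectrum above. The single zero eigenvalue shows the graph is connected. The eigenvalues sum to 18, which equals trace(L) = 2|E|.

[0, 1.6072, 2.3023, 3.6405, 4.8631, 5.5869]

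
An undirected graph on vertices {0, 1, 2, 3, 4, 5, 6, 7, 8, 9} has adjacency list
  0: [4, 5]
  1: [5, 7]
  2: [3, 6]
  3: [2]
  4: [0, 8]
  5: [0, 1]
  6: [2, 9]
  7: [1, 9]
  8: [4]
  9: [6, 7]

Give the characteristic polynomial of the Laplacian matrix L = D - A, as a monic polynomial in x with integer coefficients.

With the vertex order [0, 1, 2, 3, 4, 5, 6, 7, 8, 9], the degrees are [2, 2, 2, 1, 2, 2, 2, 2, 1, 2], giving D = diag(2, 2, 2, 1, 2, 2, 2, 2, 1, 2) and L = D - A. L has integer entries, so p(x) = det(xI - L) has integer coefficients. Expanding the determinant yields x^10 - 18x^9 + 136x^8 - 560x^7 + 1365x^6 - 2002x^5 + 1716x^4 - 792x^3 + 165x^2 - 10x. The coefficient of x^9 equals -trace(L) = -18, matching the sum of degrees. The largest eigenvalue, 3.9021, is at most the vertex count 10.

x^10 - 18x^9 + 136x^8 - 560x^7 + 1365x^6 - 2002x^5 + 1716x^4 - 792x^3 + 165x^2 - 10x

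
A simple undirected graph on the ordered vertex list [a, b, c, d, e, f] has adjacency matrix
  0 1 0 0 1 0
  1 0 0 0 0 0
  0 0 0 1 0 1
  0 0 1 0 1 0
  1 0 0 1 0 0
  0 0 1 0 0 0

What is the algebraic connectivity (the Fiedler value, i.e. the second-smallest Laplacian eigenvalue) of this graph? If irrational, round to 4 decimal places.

Each diagonal entry of L is the vertex degree and each off-diagonal entry is -1 where an edge is present, 0 otherwise; in the order [a, b, c, d, e, f] the diagonal is [2, 1, 2, 2, 2, 1]. The sorted Laplacian eigenvalues are [0, 0.2679, 1, 2, 3, 3.7321]; the algebraic connectivity is the second entry, 0.2679. The eigenvalues sum to 10, which equals trace(L) = 2|E|.

0.2679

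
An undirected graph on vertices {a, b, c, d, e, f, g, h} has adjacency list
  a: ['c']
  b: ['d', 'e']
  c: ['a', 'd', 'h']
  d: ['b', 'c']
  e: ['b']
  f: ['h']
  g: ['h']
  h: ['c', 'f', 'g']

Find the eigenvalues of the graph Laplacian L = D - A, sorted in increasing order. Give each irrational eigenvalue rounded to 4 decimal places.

[0, 0.2243, 0.5858, 1, 1.4108, 2.7237, 3.4142, 4.6412]

With the vertex order [a, b, c, d, e, f, g, h], the degrees are [1, 2, 3, 2, 1, 1, 1, 3], giving D = diag(1, 2, 3, 2, 1, 1, 1, 3) and L = D - A. The multiplicity of 0 as a Laplacian eigenvalue equals the number of connected components. The largest eigenvalue, 4.6412, is at most the vertex count 8.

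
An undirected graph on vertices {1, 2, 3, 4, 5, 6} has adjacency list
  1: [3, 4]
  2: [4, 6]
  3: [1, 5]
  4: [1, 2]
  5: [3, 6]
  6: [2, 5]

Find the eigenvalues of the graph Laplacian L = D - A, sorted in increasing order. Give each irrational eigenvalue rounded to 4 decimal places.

[0, 1, 1, 3, 3, 4]

Reading degrees in the order [1, 2, 3, 4, 5, 6] gives [2, 2, 2, 2, 2, 2]; set D = diag(2, 2, 2, 2, 2, 2) and form L = D - A. The multiplicity of 0 as a Laplacian eigenvalue equals the number of connected components. The single zero eigenvalue shows the graph is connected. The eigenvalues sum to 12, which equals trace(L) = 2|E|.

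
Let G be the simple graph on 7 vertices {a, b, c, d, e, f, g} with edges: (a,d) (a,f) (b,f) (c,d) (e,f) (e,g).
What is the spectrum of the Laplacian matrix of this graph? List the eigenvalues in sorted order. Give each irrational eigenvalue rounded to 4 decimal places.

[0, 0.2603, 0.6262, 1.4055, 2.2742, 3.0996, 4.3342]

With the vertex order [a, b, c, d, e, f, g], the degrees are [2, 1, 1, 2, 2, 3, 1], giving D = diag(2, 1, 1, 2, 2, 3, 1) and L = D - A. Diagonalising L (or applying a numerical eigensolver to the 7x7 matrix) gives the spectrum above. The single zero eigenvalue shows the graph is connected. There is one zero in the spectrum, matching the 1 component.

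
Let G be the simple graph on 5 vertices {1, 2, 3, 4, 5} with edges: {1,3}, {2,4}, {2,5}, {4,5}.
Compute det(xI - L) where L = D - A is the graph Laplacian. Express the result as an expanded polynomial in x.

x^5 - 8x^4 + 21x^3 - 18x^2

With the vertex order [1, 2, 3, 4, 5], the degrees are [1, 2, 1, 2, 2], giving D = diag(1, 2, 1, 2, 2) and L = D - A. Computing det(xI - L) by cofactor expansion (or equivalently via sum-over-permutations) gives x^5 - 8x^4 + 21x^3 - 18x^2. Since p(0) = det(-L) = 0, x divides p(x).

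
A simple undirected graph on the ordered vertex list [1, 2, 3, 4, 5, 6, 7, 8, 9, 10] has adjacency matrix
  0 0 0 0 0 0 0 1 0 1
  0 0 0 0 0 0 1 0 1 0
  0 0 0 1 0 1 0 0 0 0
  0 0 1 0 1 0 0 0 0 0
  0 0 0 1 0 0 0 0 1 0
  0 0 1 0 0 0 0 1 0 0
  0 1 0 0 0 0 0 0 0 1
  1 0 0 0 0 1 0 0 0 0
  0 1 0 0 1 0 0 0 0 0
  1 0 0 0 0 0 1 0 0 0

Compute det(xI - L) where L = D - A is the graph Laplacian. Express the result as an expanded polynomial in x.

With the vertex order [1, 2, 3, 4, 5, 6, 7, 8, 9, 10], the degrees are [2, 2, 2, 2, 2, 2, 2, 2, 2, 2], giving D = diag(2, 2, 2, 2, 2, 2, 2, 2, 2, 2) and L = D - A. Computing det(xI - L) by cofactor expansion (or equivalently via sum-over-permutations) gives x^10 - 20x^9 + 170x^8 - 800x^7 + 2275x^6 - 4004x^5 + 4290x^4 - 2640x^3 + 825x^2 - 100x. Since p(0) = det(-L) = 0, x divides p(x). The eigenvalues sum to 20, which equals trace(L) = 2|E|. There is one zero in the spectrum, matching the 1 component.

x^10 - 20x^9 + 170x^8 - 800x^7 + 2275x^6 - 4004x^5 + 4290x^4 - 2640x^3 + 825x^2 - 100x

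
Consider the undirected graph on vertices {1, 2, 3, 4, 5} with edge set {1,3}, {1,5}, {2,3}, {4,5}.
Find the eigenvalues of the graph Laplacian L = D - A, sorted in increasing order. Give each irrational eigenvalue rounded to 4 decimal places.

Reading degrees in the order [1, 2, 3, 4, 5] gives [2, 1, 2, 1, 2]; set D = diag(2, 1, 2, 1, 2) and form L = D - A. The multiplicity of 0 as a Laplacian eigenvalue equals the number of connected components. The single zero eigenvalue shows the graph is connected. The eigenvalues sum to 8, which equals trace(L) = 2|E|.

[0, 0.3820, 1.3820, 2.6180, 3.6180]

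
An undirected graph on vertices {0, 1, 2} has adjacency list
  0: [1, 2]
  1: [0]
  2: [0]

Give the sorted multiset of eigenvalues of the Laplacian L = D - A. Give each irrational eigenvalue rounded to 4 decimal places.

With the vertex order [0, 1, 2], the degrees are [2, 1, 1], giving D = diag(2, 1, 1) and L = D - A. The multiplicity of 0 as a Laplacian eigenvalue equals the number of connected components. The single zero eigenvalue shows the graph is connected.

[0, 1, 3]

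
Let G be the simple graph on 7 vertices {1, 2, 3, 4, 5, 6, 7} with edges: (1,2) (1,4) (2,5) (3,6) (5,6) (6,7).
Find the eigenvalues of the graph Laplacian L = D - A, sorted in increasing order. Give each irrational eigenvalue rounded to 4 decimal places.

[0, 0.2254, 1, 1, 2.1859, 3.3604, 4.2283]

Reading degrees in the order [1, 2, 3, 4, 5, 6, 7] gives [2, 2, 1, 1, 2, 3, 1]; set D = diag(2, 2, 1, 1, 2, 3, 1) and form L = D - A. L is symmetric positive semidefinite, so every eigenvalue is real and nonnegative. The single zero eigenvalue shows the graph is connected.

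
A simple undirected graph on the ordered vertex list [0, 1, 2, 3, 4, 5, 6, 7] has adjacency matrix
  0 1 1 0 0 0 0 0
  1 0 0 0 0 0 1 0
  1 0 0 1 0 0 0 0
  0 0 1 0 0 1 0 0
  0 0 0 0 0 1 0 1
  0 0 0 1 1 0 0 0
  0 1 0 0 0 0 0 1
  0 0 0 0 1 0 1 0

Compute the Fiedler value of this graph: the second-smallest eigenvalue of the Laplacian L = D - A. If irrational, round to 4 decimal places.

0.5858

Each diagonal entry of L is the vertex degree and each off-diagonal entry is -1 where an edge is present, 0 otherwise; in the order [0, 1, 2, 3, 4, 5, 6, 7] the diagonal is [2, 2, 2, 2, 2, 2, 2, 2]. The sorted Laplacian eigenvalues are [0, 0.5858, 0.5858, 2, 2, 3.4142, 3.4142, 4]; the algebraic connectivity is the second entry, 0.5858. By the matrix-tree theorem the graph has (1/8) * product of the nonzero eigenvalues = 8 spanning trees.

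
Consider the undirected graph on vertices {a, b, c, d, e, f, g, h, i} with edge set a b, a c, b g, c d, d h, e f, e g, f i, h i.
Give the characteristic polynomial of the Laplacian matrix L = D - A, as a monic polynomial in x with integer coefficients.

x^9 - 18x^8 + 135x^7 - 546x^6 + 1287x^5 - 1782x^4 + 1386x^3 - 540x^2 + 81x

Reading degrees in the order [a, b, c, d, e, f, g, h, i] gives [2, 2, 2, 2, 2, 2, 2, 2, 2]; set D = diag(2, 2, 2, 2, 2, 2, 2, 2, 2) and form L = D - A. L has integer entries, so p(x) = det(xI - L) has integer coefficients. Expanding the determinant yields x^9 - 18x^8 + 135x^7 - 546x^6 + 1287x^5 - 1782x^4 + 1386x^3 - 540x^2 + 81x. The coefficient of x^8 equals -trace(L) = -18, matching the sum of degrees. The eigenvalues sum to 18, which equals trace(L) = 2|E|.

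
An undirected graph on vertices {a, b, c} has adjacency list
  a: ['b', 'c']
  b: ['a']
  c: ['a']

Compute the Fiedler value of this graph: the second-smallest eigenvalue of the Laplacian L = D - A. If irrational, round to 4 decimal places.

With the vertex order [a, b, c], the degrees are [2, 1, 1], giving D = diag(2, 1, 1) and L = D - A. The smallest Laplacian eigenvalue is always 0. The next one, lambda_2 = 1, measures how hard the graph is to disconnect: larger values mean better connectivity. There is one zero in the spectrum, matching the 1 component. The largest eigenvalue, 3, is at most the vertex count 3.

1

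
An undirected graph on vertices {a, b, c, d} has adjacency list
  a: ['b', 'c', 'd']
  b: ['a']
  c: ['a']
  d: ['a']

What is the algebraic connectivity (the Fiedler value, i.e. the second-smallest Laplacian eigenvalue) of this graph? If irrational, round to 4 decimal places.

1

Each diagonal entry of L is the vertex degree and each off-diagonal entry is -1 where an edge is present, 0 otherwise; in the order [a, b, c, d] the diagonal is [3, 1, 1, 1]. The sorted Laplacian eigenvalues are [0, 1, 1, 4]; the algebraic connectivity is the second entry, 1. There is one zero in the spectrum, matching the 1 component.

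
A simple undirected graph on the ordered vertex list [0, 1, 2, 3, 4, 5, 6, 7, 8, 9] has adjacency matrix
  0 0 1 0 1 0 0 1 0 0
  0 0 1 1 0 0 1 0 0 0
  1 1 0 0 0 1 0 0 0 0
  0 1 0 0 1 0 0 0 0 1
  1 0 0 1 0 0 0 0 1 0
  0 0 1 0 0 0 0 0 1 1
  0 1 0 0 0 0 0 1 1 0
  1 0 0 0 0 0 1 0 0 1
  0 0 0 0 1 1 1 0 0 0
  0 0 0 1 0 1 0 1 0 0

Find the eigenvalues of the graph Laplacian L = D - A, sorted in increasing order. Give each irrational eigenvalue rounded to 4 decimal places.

With the vertex order [0, 1, 2, 3, 4, 5, 6, 7, 8, 9], the degrees are [3, 3, 3, 3, 3, 3, 3, 3, 3, 3], giving D = diag(3, 3, 3, 3, 3, 3, 3, 3, 3, 3) and L = D - A. The multiplicity of 0 as a Laplacian eigenvalue equals the number of connected components. By the matrix-tree theorem the graph has (1/10) * product of the nonzero eigenvalues = 2000 spanning trees. There is one zero in the spectrum, matching the 1 component.

[0, 2, 2, 2, 2, 2, 5, 5, 5, 5]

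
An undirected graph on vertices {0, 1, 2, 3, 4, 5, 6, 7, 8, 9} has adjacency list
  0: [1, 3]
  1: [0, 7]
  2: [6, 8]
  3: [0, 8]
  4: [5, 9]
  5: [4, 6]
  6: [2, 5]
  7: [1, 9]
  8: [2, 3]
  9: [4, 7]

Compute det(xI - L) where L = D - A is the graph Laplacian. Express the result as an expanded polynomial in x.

x^10 - 20x^9 + 170x^8 - 800x^7 + 2275x^6 - 4004x^5 + 4290x^4 - 2640x^3 + 825x^2 - 100x

Reading degrees in the order [0, 1, 2, 3, 4, 5, 6, 7, 8, 9] gives [2, 2, 2, 2, 2, 2, 2, 2, 2, 2]; set D = diag(2, 2, 2, 2, 2, 2, 2, 2, 2, 2) and form L = D - A. L has integer entries, so p(x) = det(xI - L) has integer coefficients. Expanding the determinant yields x^10 - 20x^9 + 170x^8 - 800x^7 + 2275x^6 - 4004x^5 + 4290x^4 - 2640x^3 + 825x^2 - 100x. Since p(0) = det(-L) = 0, x divides p(x). There is one zero in the spectrum, matching the 1 component.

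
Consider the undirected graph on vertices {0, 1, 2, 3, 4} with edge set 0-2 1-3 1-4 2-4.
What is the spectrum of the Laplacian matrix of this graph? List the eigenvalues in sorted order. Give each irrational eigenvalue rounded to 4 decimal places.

[0, 0.3820, 1.3820, 2.6180, 3.6180]

With the vertex order [0, 1, 2, 3, 4], the degrees are [1, 2, 2, 1, 2], giving D = diag(1, 2, 2, 1, 2) and L = D - A. L is symmetric positive semidefinite, so every eigenvalue is real and nonnegative. The single zero eigenvalue shows the graph is connected.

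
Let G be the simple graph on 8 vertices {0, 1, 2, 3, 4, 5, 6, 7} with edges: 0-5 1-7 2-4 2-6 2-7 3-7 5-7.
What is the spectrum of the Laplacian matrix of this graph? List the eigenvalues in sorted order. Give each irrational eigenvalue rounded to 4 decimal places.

[0, 0.3187, 0.5858, 1, 1, 2.3579, 3.4142, 5.3234]

Each diagonal entry of L is the vertex degree and each off-diagonal entry is -1 where an edge is present, 0 otherwise; in the order [0, 1, 2, 3, 4, 5, 6, 7] the diagonal is [1, 1, 3, 1, 1, 2, 1, 4]. The multiplicity of 0 as a Laplacian eigenvalue equals the number of connected components. The single zero eigenvalue shows the graph is connected. There is one zero in the spectrum, matching the 1 component. The largest eigenvalue, 5.3234, is at most the vertex count 8.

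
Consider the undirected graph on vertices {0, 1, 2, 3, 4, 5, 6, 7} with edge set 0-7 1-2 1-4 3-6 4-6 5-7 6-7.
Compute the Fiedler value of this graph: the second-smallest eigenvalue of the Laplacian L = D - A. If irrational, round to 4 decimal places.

0.2243

Reading degrees in the order [0, 1, 2, 3, 4, 5, 6, 7] gives [1, 2, 1, 1, 2, 1, 3, 3]; set D = diag(1, 2, 1, 1, 2, 1, 3, 3) and form L = D - A. The sorted Laplacian eigenvalues are [0, 0.2243, 0.5858, 1, 1.4108, 2.7237, 3.4142, 4.6412]; the algebraic connectivity is the second entry, 0.2243. The eigenvalues sum to 14, which equals trace(L) = 2|E|.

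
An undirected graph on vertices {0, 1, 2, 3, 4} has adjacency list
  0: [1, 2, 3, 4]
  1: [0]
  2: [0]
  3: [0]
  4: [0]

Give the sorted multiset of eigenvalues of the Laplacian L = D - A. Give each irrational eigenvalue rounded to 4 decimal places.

Each diagonal entry of L is the vertex degree and each off-diagonal entry is -1 where an edge is present, 0 otherwise; in the order [0, 1, 2, 3, 4] the diagonal is [4, 1, 1, 1, 1]. The multiplicity of 0 as a Laplacian eigenvalue equals the number of connected components. The largest eigenvalue, 5, is at most the vertex count 5.

[0, 1, 1, 1, 5]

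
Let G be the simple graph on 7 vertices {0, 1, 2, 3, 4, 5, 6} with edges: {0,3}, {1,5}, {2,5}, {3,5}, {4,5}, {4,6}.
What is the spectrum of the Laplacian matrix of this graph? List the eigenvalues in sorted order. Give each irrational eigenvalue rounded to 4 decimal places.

Each diagonal entry of L is the vertex degree and each off-diagonal entry is -1 where an edge is present, 0 otherwise; in the order [0, 1, 2, 3, 4, 5, 6] the diagonal is [1, 1, 1, 2, 2, 4, 1]. Diagonalising L (or applying a numerical eigensolver to the 7x7 matrix) gives the spectrum above. There is one zero in the spectrum, matching the 1 component.

[0, 0.3820, 0.6086, 1, 2.2271, 2.6180, 5.1642]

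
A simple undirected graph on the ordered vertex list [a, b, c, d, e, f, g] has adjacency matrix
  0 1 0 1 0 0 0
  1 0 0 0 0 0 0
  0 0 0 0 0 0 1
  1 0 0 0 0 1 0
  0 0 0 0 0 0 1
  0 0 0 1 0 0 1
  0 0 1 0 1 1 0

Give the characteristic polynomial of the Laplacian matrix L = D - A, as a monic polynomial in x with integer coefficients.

With the vertex order [a, b, c, d, e, f, g], the degrees are [2, 1, 1, 2, 1, 2, 3], giving D = diag(2, 1, 1, 2, 1, 2, 3) and L = D - A. L has integer entries, so p(x) = det(xI - L) has integer coefficients. Expanding the determinant yields x^7 - 12x^6 + 54x^5 - 114x^4 + 116x^3 - 52x^2 + 7x. Since p(0) = det(-L) = 0, x divides p(x). The largest eigenvalue, 4.2283, is at most the vertex count 7. There is one zero in the spectrum, matching the 1 component.

x^7 - 12x^6 + 54x^5 - 114x^4 + 116x^3 - 52x^2 + 7x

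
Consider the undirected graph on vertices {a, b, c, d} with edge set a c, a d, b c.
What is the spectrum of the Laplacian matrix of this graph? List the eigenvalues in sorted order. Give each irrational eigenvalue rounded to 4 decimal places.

[0, 0.5858, 2, 3.4142]

Reading degrees in the order [a, b, c, d] gives [2, 1, 2, 1]; set D = diag(2, 1, 2, 1) and form L = D - A. L is symmetric positive semidefinite, so every eigenvalue is real and nonnegative. The single zero eigenvalue shows the graph is connected. The largest eigenvalue, 3.4142, is at most the vertex count 4.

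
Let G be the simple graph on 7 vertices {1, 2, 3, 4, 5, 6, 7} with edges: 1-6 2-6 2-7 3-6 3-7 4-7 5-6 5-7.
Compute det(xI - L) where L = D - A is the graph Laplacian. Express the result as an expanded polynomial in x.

Each diagonal entry of L is the vertex degree and each off-diagonal entry is -1 where an edge is present, 0 otherwise; in the order [1, 2, 3, 4, 5, 6, 7] the diagonal is [1, 2, 2, 1, 2, 4, 4]. Computing det(xI - L) by cofactor expansion (or equivalently via sum-over-permutations) gives x^7 - 16x^6 + 97x^5 - 284x^4 + 425x^3 - 308x^2 + 84x. The constant term is 0 because L is singular (the all-ones vector lies in its kernel). There is one zero in the spectrum, matching the 1 component.

x^7 - 16x^6 + 97x^5 - 284x^4 + 425x^3 - 308x^2 + 84x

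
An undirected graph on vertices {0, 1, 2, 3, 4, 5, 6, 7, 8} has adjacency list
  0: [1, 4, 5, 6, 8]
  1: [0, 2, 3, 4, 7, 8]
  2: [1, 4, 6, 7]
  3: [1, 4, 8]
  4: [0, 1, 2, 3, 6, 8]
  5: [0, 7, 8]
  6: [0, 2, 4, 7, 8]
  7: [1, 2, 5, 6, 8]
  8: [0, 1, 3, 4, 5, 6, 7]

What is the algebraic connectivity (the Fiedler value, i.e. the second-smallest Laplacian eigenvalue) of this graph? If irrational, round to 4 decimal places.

With the vertex order [0, 1, 2, 3, 4, 5, 6, 7, 8], the degrees are [5, 6, 4, 3, 6, 3, 5, 5, 7], giving D = diag(5, 6, 4, 3, 6, 3, 5, 5, 7) and L = D - A. Computing the eigenvalues of L and sorting gives [0, 2.4742, 2.9747, 4.3743, 5.3667, 5.7384, 7.0413, 7.7939, 8.2364]. The Fiedler value lambda_2 = 2.4742 is strictly positive, so the graph is connected.

2.4742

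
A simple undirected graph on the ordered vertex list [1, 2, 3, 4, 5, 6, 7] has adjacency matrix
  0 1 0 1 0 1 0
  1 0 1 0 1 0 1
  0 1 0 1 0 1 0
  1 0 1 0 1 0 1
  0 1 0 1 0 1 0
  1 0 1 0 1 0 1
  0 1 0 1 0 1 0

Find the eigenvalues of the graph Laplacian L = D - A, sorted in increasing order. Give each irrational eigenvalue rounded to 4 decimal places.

With the vertex order [1, 2, 3, 4, 5, 6, 7], the degrees are [3, 4, 3, 4, 3, 4, 3], giving D = diag(3, 4, 3, 4, 3, 4, 3) and L = D - A. Since every row of L sums to 0, the all-ones vector is in the kernel and 0 is an eigenvalue. There is one zero in the spectrum, matching the 1 component.

[0, 3, 3, 3, 4, 4, 7]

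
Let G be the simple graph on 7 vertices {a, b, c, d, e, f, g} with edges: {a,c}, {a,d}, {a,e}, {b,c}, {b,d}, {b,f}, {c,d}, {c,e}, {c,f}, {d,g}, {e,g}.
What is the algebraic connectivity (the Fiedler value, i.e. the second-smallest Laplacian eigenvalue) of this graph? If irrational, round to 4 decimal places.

Each diagonal entry of L is the vertex degree and each off-diagonal entry is -1 where an edge is present, 0 otherwise; in the order [a, b, c, d, e, f, g] the diagonal is [3, 3, 5, 4, 3, 2, 2]. The sorted Laplacian eigenvalues are [0, 1.2280, 2.3390, 3, 3.9246, 5.3089, 6.1995]; the algebraic connectivity is the second entry, 1.2280. The eigenvalues sum to 22, which equals trace(L) = 2|E|.

1.2280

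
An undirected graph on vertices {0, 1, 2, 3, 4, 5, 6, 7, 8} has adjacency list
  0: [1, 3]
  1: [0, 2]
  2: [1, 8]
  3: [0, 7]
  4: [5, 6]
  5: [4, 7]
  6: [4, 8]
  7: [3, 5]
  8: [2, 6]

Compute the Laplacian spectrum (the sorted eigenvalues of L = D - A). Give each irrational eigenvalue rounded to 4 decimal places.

[0, 0.4679, 0.4679, 1.6527, 1.6527, 3, 3, 3.8794, 3.8794]

Each diagonal entry of L is the vertex degree and each off-diagonal entry is -1 where an edge is present, 0 otherwise; in the order [0, 1, 2, 3, 4, 5, 6, 7, 8] the diagonal is [2, 2, 2, 2, 2, 2, 2, 2, 2]. Diagonalising L (or applying a numerical eigensolver to the 9x9 matrix) gives the spectrum above. The single zero eigenvalue shows the graph is connected. There is one zero in the spectrum, matching the 1 component.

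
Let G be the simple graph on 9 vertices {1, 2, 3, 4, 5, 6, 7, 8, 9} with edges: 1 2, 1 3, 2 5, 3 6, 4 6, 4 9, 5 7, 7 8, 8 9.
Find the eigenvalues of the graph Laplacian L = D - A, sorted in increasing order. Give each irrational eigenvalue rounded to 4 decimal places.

With the vertex order [1, 2, 3, 4, 5, 6, 7, 8, 9], the degrees are [2, 2, 2, 2, 2, 2, 2, 2, 2], giving D = diag(2, 2, 2, 2, 2, 2, 2, 2, 2) and L = D - A. The multiplicity of 0 as a Laplacian eigenvalue equals the number of connected components. The eigenvalues sum to 18, which equals trace(L) = 2|E|.

[0, 0.4679, 0.4679, 1.6527, 1.6527, 3, 3, 3.8794, 3.8794]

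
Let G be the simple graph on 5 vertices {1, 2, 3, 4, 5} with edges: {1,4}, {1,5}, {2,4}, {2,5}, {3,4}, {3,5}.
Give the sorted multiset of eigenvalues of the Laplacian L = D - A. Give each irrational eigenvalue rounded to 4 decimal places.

With the vertex order [1, 2, 3, 4, 5], the degrees are [2, 2, 2, 3, 3], giving D = diag(2, 2, 2, 3, 3) and L = D - A. L is symmetric positive semidefinite, so every eigenvalue is real and nonnegative. The single zero eigenvalue shows the graph is connected.

[0, 2, 2, 3, 5]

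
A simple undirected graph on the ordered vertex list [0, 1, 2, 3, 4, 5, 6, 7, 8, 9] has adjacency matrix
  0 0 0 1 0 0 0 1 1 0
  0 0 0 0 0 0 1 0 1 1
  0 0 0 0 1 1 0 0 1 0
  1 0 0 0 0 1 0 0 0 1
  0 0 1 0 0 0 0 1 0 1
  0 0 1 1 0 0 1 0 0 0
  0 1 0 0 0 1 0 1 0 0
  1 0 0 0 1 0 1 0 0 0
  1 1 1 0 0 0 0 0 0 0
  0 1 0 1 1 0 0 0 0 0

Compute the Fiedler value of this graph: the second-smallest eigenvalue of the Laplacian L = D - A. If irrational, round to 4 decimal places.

Each diagonal entry of L is the vertex degree and each off-diagonal entry is -1 where an edge is present, 0 otherwise; in the order [0, 1, 2, 3, 4, 5, 6, 7, 8, 9] the diagonal is [3, 3, 3, 3, 3, 3, 3, 3, 3, 3]. The sorted Laplacian eigenvalues are [0, 2, 2, 2, 2, 2, 5, 5, 5, 5]; the algebraic connectivity is the second entry, 2. There is one zero in the spectrum, matching the 1 component.

2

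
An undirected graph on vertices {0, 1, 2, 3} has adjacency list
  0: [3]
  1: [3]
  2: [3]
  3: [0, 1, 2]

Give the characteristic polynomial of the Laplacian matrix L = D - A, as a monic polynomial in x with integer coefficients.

x^4 - 6x^3 + 9x^2 - 4x

Each diagonal entry of L is the vertex degree and each off-diagonal entry is -1 where an edge is present, 0 otherwise; in the order [0, 1, 2, 3] the diagonal is [1, 1, 1, 3]. L has integer entries, so p(x) = det(xI - L) has integer coefficients. Expanding the determinant yields x^4 - 6x^3 + 9x^2 - 4x. The constant term is 0 because L is singular (the all-ones vector lies in its kernel). There is one zero in the spectrum, matching the 1 component.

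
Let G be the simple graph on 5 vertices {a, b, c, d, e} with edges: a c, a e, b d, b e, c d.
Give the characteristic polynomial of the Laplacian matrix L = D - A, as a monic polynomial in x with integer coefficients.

x^5 - 10x^4 + 35x^3 - 50x^2 + 25x

Reading degrees in the order [a, b, c, d, e] gives [2, 2, 2, 2, 2]; set D = diag(2, 2, 2, 2, 2) and form L = D - A. L has integer entries, so p(x) = det(xI - L) has integer coefficients. Expanding the determinant yields x^5 - 10x^4 + 35x^3 - 50x^2 + 25x. The coefficient of x^4 equals -trace(L) = -10, matching the sum of degrees. By the matrix-tree theorem the graph has (1/5) * product of the nonzero eigenvalues = 5 spanning trees. There is one zero in the spectrum, matching the 1 component.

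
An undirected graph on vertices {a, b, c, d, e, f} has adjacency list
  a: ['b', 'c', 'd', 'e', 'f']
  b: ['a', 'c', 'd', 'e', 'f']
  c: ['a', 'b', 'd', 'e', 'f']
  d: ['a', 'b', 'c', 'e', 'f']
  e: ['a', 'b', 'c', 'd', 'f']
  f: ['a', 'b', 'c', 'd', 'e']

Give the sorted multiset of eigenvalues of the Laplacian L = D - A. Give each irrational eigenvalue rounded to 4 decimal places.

[0, 6, 6, 6, 6, 6]

With the vertex order [a, b, c, d, e, f], the degrees are [5, 5, 5, 5, 5, 5], giving D = diag(5, 5, 5, 5, 5, 5) and L = D - A. Since every row of L sums to 0, the all-ones vector is in the kernel and 0 is an eigenvalue. The single zero eigenvalue shows the graph is connected. By the matrix-tree theorem the graph has (1/6) * product of the nonzero eigenvalues = 1296 spanning trees. The eigenvalues sum to 30, which equals trace(L) = 2|E|.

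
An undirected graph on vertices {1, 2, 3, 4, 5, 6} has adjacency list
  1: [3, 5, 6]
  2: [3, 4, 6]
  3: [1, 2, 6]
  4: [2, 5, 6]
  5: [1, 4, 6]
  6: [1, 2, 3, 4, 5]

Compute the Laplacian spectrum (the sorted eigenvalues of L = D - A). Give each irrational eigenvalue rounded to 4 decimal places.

Each diagonal entry of L is the vertex degree and each off-diagonal entry is -1 where an edge is present, 0 otherwise; in the order [1, 2, 3, 4, 5, 6] the diagonal is [3, 3, 3, 3, 3, 5]. Since every row of L sums to 0, the all-ones vector is in the kernel and 0 is an eigenvalue. By the matrix-tree theorem the graph has (1/6) * product of the nonzero eigenvalues = 121 spanning trees.

[0, 2.3820, 2.3820, 4.6180, 4.6180, 6]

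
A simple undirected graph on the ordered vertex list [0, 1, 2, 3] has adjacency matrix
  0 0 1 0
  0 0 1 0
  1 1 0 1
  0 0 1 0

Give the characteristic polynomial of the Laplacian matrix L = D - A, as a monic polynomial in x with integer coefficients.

Reading degrees in the order [0, 1, 2, 3] gives [1, 1, 3, 1]; set D = diag(1, 1, 3, 1) and form L = D - A. The eigenvalues of L are [0, 1, 1, 4]; the characteristic polynomial is the product of (x - lambda_i), which multiplies out to x^4 - 6x^3 + 9x^2 - 4x. The constant term is 0 because L is singular (the all-ones vector lies in its kernel). The eigenvalues sum to 6, which equals trace(L) = 2|E|. The largest eigenvalue, 4, is at most the vertex count 4.

x^4 - 6x^3 + 9x^2 - 4x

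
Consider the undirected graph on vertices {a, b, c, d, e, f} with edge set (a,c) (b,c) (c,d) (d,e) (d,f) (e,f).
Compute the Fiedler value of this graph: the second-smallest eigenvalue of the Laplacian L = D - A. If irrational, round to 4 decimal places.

Each diagonal entry of L is the vertex degree and each off-diagonal entry is -1 where an edge is present, 0 otherwise; in the order [a, b, c, d, e, f] the diagonal is [1, 1, 3, 3, 2, 2]. The smallest Laplacian eigenvalue is always 0. The next one, lambda_2 = 0.4384, measures how hard the graph is to disconnect: larger values mean better connectivity. The eigenvalues sum to 12, which equals trace(L) = 2|E|.

0.4384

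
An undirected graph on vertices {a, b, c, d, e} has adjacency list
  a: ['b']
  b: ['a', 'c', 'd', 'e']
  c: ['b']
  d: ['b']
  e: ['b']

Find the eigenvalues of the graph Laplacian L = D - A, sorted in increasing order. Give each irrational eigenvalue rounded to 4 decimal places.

Reading degrees in the order [a, b, c, d, e] gives [1, 4, 1, 1, 1]; set D = diag(1, 4, 1, 1, 1) and form L = D - A. Diagonalising L (or applying a numerical eigensolver to the 5x5 matrix) gives the spectrum above. The largest eigenvalue, 5, is at most the vertex count 5.

[0, 1, 1, 1, 5]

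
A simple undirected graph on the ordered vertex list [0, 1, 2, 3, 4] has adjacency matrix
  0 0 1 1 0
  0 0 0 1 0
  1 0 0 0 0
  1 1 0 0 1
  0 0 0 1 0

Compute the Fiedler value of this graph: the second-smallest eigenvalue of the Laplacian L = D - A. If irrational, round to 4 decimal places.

0.5188

Each diagonal entry of L is the vertex degree and each off-diagonal entry is -1 where an edge is present, 0 otherwise; in the order [0, 1, 2, 3, 4] the diagonal is [2, 1, 1, 3, 1]. The smallest Laplacian eigenvalue is always 0. The next one, lambda_2 = 0.5188, measures how hard the graph is to disconnect: larger values mean better connectivity. There is one zero in the spectrum, matching the 1 component. The eigenvalues sum to 8, which equals trace(L) = 2|E|.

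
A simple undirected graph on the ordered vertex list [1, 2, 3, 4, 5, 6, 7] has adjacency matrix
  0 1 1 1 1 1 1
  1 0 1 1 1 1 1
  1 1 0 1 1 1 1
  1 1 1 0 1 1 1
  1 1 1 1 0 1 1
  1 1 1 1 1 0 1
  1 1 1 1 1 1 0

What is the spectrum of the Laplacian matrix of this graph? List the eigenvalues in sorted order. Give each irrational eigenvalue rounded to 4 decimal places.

[0, 7, 7, 7, 7, 7, 7]

Each diagonal entry of L is the vertex degree and each off-diagonal entry is -1 where an edge is present, 0 otherwise; in the order [1, 2, 3, 4, 5, 6, 7] the diagonal is [6, 6, 6, 6, 6, 6, 6]. L is symmetric positive semidefinite, so every eigenvalue is real and nonnegative. The eigenvalues sum to 42, which equals trace(L) = 2|E|.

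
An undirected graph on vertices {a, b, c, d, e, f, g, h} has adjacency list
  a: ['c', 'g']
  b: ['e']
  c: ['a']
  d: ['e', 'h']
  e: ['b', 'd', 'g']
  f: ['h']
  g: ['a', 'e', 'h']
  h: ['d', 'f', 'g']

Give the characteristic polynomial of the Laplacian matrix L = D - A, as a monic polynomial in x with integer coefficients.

Each diagonal entry of L is the vertex degree and each off-diagonal entry is -1 where an edge is present, 0 otherwise; in the order [a, b, c, d, e, f, g, h] the diagonal is [2, 1, 1, 2, 3, 1, 3, 3]. L has integer entries, so p(x) = det(xI - L) has integer coefficients. Expanding the determinant yields x^8 - 16x^7 + 101x^6 - 322x^5 + 550x^4 - 492x^3 + 208x^2 - 32x. The coefficient of x^7 equals -trace(L) = -16, matching the sum of degrees. The largest eigenvalue, 5.0664, is at most the vertex count 8.

x^8 - 16x^7 + 101x^6 - 322x^5 + 550x^4 - 492x^3 + 208x^2 - 32x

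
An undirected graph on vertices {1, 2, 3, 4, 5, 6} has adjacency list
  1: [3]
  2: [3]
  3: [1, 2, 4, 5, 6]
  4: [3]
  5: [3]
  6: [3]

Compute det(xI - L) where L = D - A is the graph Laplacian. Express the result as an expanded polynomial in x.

Reading degrees in the order [1, 2, 3, 4, 5, 6] gives [1, 1, 5, 1, 1, 1]; set D = diag(1, 1, 5, 1, 1, 1) and form L = D - A. The eigenvalues of L are [0, 1, 1, 1, 1, 6]; the characteristic polynomial is the product of (x - lambda_i), which multiplies out to x^6 - 10x^5 + 30x^4 - 40x^3 + 25x^2 - 6x. The constant term is 0 because L is singular (the all-ones vector lies in its kernel). By the matrix-tree theorem the graph has (1/6) * product of the nonzero eigenvalues = 1 spanning tree. The eigenvalues sum to 10, which equals trace(L) = 2|E|.

x^6 - 10x^5 + 30x^4 - 40x^3 + 25x^2 - 6x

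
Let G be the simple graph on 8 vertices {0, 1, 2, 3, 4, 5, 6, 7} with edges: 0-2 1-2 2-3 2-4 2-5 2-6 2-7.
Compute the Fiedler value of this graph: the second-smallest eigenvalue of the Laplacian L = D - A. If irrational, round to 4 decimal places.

1

With the vertex order [0, 1, 2, 3, 4, 5, 6, 7], the degrees are [1, 1, 7, 1, 1, 1, 1, 1], giving D = diag(1, 1, 7, 1, 1, 1, 1, 1) and L = D - A. The sorted Laplacian eigenvalues are [0, 1, 1, 1, 1, 1, 1, 8]; the algebraic connectivity is the second entry, 1. The largest eigenvalue, 8, is at most the vertex count 8. By the matrix-tree theorem the graph has (1/8) * product of the nonzero eigenvalues = 1 spanning tree.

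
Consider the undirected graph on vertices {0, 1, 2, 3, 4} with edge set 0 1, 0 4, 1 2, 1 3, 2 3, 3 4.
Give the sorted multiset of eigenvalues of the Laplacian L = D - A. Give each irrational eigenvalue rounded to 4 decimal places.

[0, 1.3820, 2.3820, 3.6180, 4.6180]

Each diagonal entry of L is the vertex degree and each off-diagonal entry is -1 where an edge is present, 0 otherwise; in the order [0, 1, 2, 3, 4] the diagonal is [2, 3, 2, 3, 2]. Diagonalising L (or applying a numerical eigensolver to the 5x5 matrix) gives the spectrum above. By the matrix-tree theorem the graph has (1/5) * product of the nonzero eigenvalues = 11 spanning trees. There is one zero in the spectrum, matching the 1 component.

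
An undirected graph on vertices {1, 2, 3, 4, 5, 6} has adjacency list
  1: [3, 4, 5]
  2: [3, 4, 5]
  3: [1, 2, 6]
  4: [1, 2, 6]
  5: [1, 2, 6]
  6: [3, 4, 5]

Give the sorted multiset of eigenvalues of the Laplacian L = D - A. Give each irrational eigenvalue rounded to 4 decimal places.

[0, 3, 3, 3, 3, 6]

Each diagonal entry of L is the vertex degree and each off-diagonal entry is -1 where an edge is present, 0 otherwise; in the order [1, 2, 3, 4, 5, 6] the diagonal is [3, 3, 3, 3, 3, 3]. Diagonalising L (or applying a numerical eigensolver to the 6x6 matrix) gives the spectrum above. The single zero eigenvalue shows the graph is connected. There is one zero in the spectrum, matching the 1 component.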